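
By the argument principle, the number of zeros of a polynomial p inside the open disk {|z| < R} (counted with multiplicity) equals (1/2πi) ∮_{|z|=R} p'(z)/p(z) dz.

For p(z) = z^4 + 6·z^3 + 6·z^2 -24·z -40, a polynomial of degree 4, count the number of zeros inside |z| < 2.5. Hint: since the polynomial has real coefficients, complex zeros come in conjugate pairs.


The zeros of p are: -2, (-3 + 1i), (-3 - 1i), 2.
Their magnitudes are: 2, 3.162, 3.162, 2.
Zeros with |z| < R = 2.5: -2, 2.
Count = 2.
By the argument principle, (1/2πi) ∮_{|z|=R} p'(z)/p(z) dz equals exactly this count.

Number of zeros inside |z| < 2.5: 2.


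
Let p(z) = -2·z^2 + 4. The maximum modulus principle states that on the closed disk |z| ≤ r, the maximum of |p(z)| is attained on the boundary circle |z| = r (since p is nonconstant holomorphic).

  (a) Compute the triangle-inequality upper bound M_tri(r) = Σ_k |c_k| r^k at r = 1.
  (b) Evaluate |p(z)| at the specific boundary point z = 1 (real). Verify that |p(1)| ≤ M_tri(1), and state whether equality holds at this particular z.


Coefficients: c_0 = 4, c_1 = 0, c_2 = -2. Radius r = 1.
Part (a). Triangle bound: M_tri(r) = Σ_k |c_k| r^k
  = |4|·1^0 + |0|·1^1 + |-2|·1^2
  = 4 + 0 + 2 = 6.
This bounds M(r) := max_{|z|=r} |p(z)| from above; equality holds iff all terms c_k z^k can be made to align in phase at a single z on |z|=r.
Part (b). At z = 1 (real, on the circle |z| = r):
  p(1) = (4)·1^0 + (0)·1^1 + (-2)·1^2 = 2.
  |p(1)| = 2.
Check: |p(1)| = 2 ≤ 6 = M_tri(1). ✓ Equality does not hold at z = 1 (the coefficients have mixed signs, so the terms do not all align in phase there).

M_tri(1) = 6; |p(1)| = 2; equality at z=1: no.


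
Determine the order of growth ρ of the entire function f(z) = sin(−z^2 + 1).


Write sin(w) = (e^{iw} ± e^{−iw})/(2 or 2i), so |sin(w)| ≤ e^{|w|}. With w = −z^2 + 1, |w| ≤ 1r^2 + 1 on |z|=r, giving M(r) ≤ e^{1r^2 + 1} and ρ ≤ 2. For the lower bound, choose z on |z|=r with -1z^2 purely imaginary of modulus 1r^2; then |sin(−z^2 + 1)| grows like e^{1r^2}/2, so ρ ≥ 2. Hence ρ = 2.
Therefore ρ = 2.

Order ρ = 2.


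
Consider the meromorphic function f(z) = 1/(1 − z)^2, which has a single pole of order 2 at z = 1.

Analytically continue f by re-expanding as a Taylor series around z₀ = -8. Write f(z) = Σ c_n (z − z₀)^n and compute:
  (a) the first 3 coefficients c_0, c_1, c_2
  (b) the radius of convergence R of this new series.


Let w = z − z₀, so z = z₀ + w.
Then 1 − z = 1 − (z₀ + w) = (1 − z₀) − w = 9 − w.
f(z) = 1/(9 − w)^2 = (1/(9)^2) · (1 − w/(9))^{−2}.
By the binomial series (1−u)^{−2} = Σ_{n≥0} C(n+1, 1) u^n for |u|<1, with u = w/(9):
  c_n = C(n+1, 1) / (9)^(n+2).
  c_0 = 1/(9)^2 = 1/81.
  c_1 = 2/(9)^3 = 2/729.
  c_2 = 3/(9)^4 = 1/2187.
The series is valid for |w/d| < 1, i.e. |z − z₀| < |d|.
Radius of convergence: R = |1 − z₀| = |9| = 9 (distance from z₀ to the singularity z = 1).

c_0 = 1/81, c_1 = 2/729, c_2 = 1/2187; R = 9.


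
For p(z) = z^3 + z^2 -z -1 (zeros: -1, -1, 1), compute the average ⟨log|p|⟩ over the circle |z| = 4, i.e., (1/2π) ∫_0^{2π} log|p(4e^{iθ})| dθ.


Zeros: -1, -1, 1; r = 4.
Inside |z| < r: -1, -1, 1. Outside (|z| ≥ r): ∅.
p(0) = -1, so log|p(0)| = log(1) = 0.0000.
Apply Jensen: I(r) = log|p(0)| + Σ_k log(r/|z_k|), summed over zeros inside |z| < r.
  log(r/|z_k|) for z_k = -1: log(4/1) = 1.3863
  log(r/|z_k|) for z_k = -1: log(4/1) = 1.3863
  log(r/|z_k|) for z_k = 1: log(4/1) = 1.3863
Sum over inside zeros: 4.1589.
I(r) = log|p(0)| + (inside sum) = 0.0000 + 4.1589 = 4.1589.
Closed form (all zeros inside, monic): I(r) = n·log(r) = 3·log(4) = 4.1589. ✓

I(r) ≈ 4.1589.


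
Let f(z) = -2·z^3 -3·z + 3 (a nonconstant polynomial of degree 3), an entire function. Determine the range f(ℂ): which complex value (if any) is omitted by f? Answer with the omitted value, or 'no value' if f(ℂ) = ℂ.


Little Picard bounds the complement of f(ℂ) to at most one point.
For every w ∈ ℂ, the equation p(z) − w = 0 is a nonconstant polynomial in z and hence has at least one root by the fundamental theorem of algebra. So p is surjective onto ℂ, omitting no value.

Omitted value: no value.


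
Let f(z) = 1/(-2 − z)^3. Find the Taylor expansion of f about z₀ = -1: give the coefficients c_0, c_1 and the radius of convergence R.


Let w = z − z₀, so z = z₀ + w.
Then -2 − z = -2 − (z₀ + w) = (-2 − z₀) − w = -1 − w.
f(z) = 1/(-1 − w)^3 = (1/(-1)^3) · (1 − w/(-1))^{−3}.
By the binomial series (1−u)^{−3} = Σ_{n≥0} C(n+2, 2) u^n for |u|<1, with u = w/(-1):
  c_n = C(n+2, 2) / (-1)^(n+3).
  c_0 = 1/(-1)^3 = -1.
  c_1 = 3/(-1)^4 = 3.
The series is valid for |w/d| < 1, i.e. |z − z₀| < |d|.
Radius of convergence: R = |-2 − z₀| = |-1| = 1 (distance from z₀ to the singularity z = -2).

c_0 = -1, c_1 = 3; R = 1.


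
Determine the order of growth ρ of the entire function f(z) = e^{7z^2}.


|e^{7z^2}| = e^{Re(7·z^2) + 0} ≤ e^{7|z|^2 + 0} = e^{7r^2 + 0} on |z| = r, so ρ ≤ 2. Choosing z on |z|=r so that 7·z^2 is real positive (always possible by picking arg z appropriately) gives |f(z)| = e^{7r^2 + 0}, matching the bound. The additive constant 0 does not affect log log M(r) ~ 2·log r. Hence ρ = 2.
Therefore ρ = 2.

Order ρ = 2.


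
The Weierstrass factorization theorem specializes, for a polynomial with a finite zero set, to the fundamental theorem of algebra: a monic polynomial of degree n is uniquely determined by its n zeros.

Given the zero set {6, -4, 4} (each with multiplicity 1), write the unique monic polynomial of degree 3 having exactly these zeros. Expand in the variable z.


The polynomial is p(z) = ∏_{α ∈ S} (z − α), where S = {6, -4, 4}.
Expanding the product yields: p(z) = z^3 -6·z^2 -16·z + 96.
The resulting polynomial has degree 3 and real coefficients as required.

p(z) = z^3 -6·z^2 -16·z + 96.


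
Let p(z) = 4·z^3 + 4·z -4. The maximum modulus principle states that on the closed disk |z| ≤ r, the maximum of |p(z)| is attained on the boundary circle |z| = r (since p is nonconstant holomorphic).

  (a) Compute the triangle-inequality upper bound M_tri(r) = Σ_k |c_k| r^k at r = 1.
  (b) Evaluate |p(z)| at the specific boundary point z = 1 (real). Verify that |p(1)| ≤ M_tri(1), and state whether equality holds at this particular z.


Coefficients: c_0 = -4, c_1 = 4, c_2 = 0, c_3 = 4. Radius r = 1.
Part (a). Triangle bound: M_tri(r) = Σ_k |c_k| r^k
  = |-4|·1^0 + |4|·1^1 + |0|·1^2 + |4|·1^3
  = 4 + 4 + 0 + 4 = 12.
This bounds M(r) := max_{|z|=r} |p(z)| from above; equality holds iff all terms c_k z^k can be made to align in phase at a single z on |z|=r.
Part (b). At z = 1 (real, on the circle |z| = r):
  p(1) = (-4)·1^0 + (4)·1^1 + (0)·1^2 + (4)·1^3 = 4.
  |p(1)| = 4.
Check: |p(1)| = 4 ≤ 12 = M_tri(1). ✓ Equality does not hold at z = 1 (the coefficients have mixed signs, so the terms do not all align in phase there).

M_tri(1) = 12; |p(1)| = 4; equality at z=1: no.


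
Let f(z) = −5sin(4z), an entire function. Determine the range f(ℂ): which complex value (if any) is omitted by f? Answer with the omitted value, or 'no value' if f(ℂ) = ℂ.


Little Picard bounds the complement of f(ℂ) to at most one point.
sin is entire and surjective onto ℂ: for every w ∈ ℂ, sin(ζ) = w has a solution ζ ∈ ℂ (e.g., via the complex inverse arcsin). With ζ = 4z this gives z = ζ/(4). Then -5·sin(4z) takes every value in -5·ℂ = ℂ, and adding 0 is a bijection of ℂ. So f is surjective and omits no value. (Note: only on the real line is sin bounded by [−1, 1].)

Omitted value: no value.


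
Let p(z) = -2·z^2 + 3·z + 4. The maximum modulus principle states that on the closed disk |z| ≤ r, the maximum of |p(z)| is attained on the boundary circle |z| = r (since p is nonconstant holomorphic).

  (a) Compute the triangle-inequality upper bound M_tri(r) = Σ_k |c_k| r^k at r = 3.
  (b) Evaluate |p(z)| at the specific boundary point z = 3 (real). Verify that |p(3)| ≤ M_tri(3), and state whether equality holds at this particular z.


Coefficients: c_0 = 4, c_1 = 3, c_2 = -2. Radius r = 3.
Part (a). Triangle bound: M_tri(r) = Σ_k |c_k| r^k
  = |4|·3^0 + |3|·3^1 + |-2|·3^2
  = 4 + 9 + 18 = 31.
This bounds M(r) := max_{|z|=r} |p(z)| from above; equality holds iff all terms c_k z^k can be made to align in phase at a single z on |z|=r.
Part (b). At z = 3 (real, on the circle |z| = r):
  p(3) = (4)·3^0 + (3)·3^1 + (-2)·3^2 = -5.
  |p(3)| = 5.
Check: |p(3)| = 5 ≤ 31 = M_tri(3). ✓ Equality does not hold at z = 3 (the coefficients have mixed signs, so the terms do not all align in phase there).

M_tri(3) = 31; |p(3)| = 5; equality at z=3: no.


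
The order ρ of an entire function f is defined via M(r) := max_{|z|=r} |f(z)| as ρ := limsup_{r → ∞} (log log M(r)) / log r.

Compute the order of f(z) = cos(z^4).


Write cos(w) = (e^{iw} ± e^{−iw})/(2 or 2i), so |cos(w)| ≤ e^{|w|}. With w = z^4, |w| ≤ 1r^4 + 0 on |z|=r, giving M(r) ≤ e^{1r^4 + 0} and ρ ≤ 4. For the lower bound, choose z on |z|=r with 1z^4 purely imaginary of modulus 1r^4; then |cos(z^4)| grows like e^{1r^4}/2, so ρ ≥ 4. Hence ρ = 4.
Therefore ρ = 4.

Order ρ = 4.


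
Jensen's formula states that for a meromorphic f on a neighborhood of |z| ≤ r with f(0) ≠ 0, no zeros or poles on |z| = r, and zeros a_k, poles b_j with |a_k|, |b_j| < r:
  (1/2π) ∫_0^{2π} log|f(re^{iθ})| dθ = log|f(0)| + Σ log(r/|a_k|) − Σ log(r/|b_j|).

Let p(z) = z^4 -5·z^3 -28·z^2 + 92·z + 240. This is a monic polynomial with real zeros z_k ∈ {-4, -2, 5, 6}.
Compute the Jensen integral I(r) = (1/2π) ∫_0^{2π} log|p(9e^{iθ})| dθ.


Zeros: -4, -2, 5, 6; r = 9.
Inside |z| < r: -4, -2, 5, 6. Outside (|z| ≥ r): ∅.
p(0) = 240, so log|p(0)| = log(240) = 5.4806.
Apply Jensen: I(r) = log|p(0)| + Σ_k log(r/|z_k|), summed over zeros inside |z| < r.
  log(r/|z_k|) for z_k = -4: log(9/4) = 0.8109
  log(r/|z_k|) for z_k = -2: log(9/2) = 1.5041
  log(r/|z_k|) for z_k = 5: log(9/5) = 0.5878
  log(r/|z_k|) for z_k = 6: log(9/6) = 0.4055
Sum over inside zeros: 3.3083.
I(r) = log|p(0)| + (inside sum) = 5.4806 + 3.3083 = 8.7889.
Closed form (all zeros inside, monic): I(r) = n·log(r) = 4·log(9) = 8.7889. ✓

I(r) ≈ 8.7889.


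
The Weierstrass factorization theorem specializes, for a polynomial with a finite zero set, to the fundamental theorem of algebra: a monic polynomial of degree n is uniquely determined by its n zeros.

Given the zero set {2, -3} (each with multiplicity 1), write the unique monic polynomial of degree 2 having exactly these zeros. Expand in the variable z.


The polynomial is p(z) = ∏_{α ∈ S} (z − α), where S = {2, -3}.
Expanding the product yields: p(z) = z^2 + z -6.
The resulting polynomial has degree 2 and real coefficients as required.

p(z) = z^2 + z -6.


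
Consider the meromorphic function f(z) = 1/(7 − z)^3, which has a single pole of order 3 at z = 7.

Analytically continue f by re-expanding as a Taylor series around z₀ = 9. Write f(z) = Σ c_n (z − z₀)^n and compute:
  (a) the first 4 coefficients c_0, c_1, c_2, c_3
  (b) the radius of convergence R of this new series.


Let w = z − z₀, so z = z₀ + w.
Then 7 − z = 7 − (z₀ + w) = (7 − z₀) − w = -2 − w.
f(z) = 1/(-2 − w)^3 = (1/(-2)^3) · (1 − w/(-2))^{−3}.
By the binomial series (1−u)^{−3} = Σ_{n≥0} C(n+2, 2) u^n for |u|<1, with u = w/(-2):
  c_n = C(n+2, 2) / (-2)^(n+3).
  c_0 = 1/(-2)^3 = -1/8.
  c_1 = 3/(-2)^4 = 3/16.
  c_2 = 6/(-2)^5 = -3/16.
  c_3 = 10/(-2)^6 = 5/32.
The series is valid for |w/d| < 1, i.e. |z − z₀| < |d|.
Radius of convergence: R = |7 − z₀| = |-2| = 2 (distance from z₀ to the singularity z = 7).

c_0 = -1/8, c_1 = 3/16, c_2 = -3/16, c_3 = 5/32; R = 2.


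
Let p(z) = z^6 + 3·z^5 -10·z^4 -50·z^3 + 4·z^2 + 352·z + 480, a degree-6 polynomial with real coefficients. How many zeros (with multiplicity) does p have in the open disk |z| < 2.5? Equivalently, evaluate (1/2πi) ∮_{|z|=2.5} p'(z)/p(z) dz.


The zeros of p are: (-2 + 2i), (-2 - 2i), -3, -2, (3 + 1i), (3 - 1i).
Their magnitudes are: 2.828, 2.828, 3, 2, 3.162, 3.162.
Zeros with |z| < R = 2.5: -2.
Count = 1.
By the argument principle, (1/2πi) ∮_{|z|=R} p'(z)/p(z) dz equals exactly this count.

Number of zeros inside |z| < 2.5: 1.


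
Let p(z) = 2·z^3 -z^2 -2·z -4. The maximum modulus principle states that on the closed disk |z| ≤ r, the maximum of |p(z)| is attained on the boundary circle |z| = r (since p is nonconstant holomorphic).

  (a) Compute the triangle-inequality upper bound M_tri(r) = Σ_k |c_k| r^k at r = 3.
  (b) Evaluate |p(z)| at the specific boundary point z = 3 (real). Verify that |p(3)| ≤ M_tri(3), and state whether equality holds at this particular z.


Coefficients: c_0 = -4, c_1 = -2, c_2 = -1, c_3 = 2. Radius r = 3.
Part (a). Triangle bound: M_tri(r) = Σ_k |c_k| r^k
  = |-4|·3^0 + |-2|·3^1 + |-1|·3^2 + |2|·3^3
  = 4 + 6 + 9 + 54 = 73.
This bounds M(r) := max_{|z|=r} |p(z)| from above; equality holds iff all terms c_k z^k can be made to align in phase at a single z on |z|=r.
Part (b). At z = 3 (real, on the circle |z| = r):
  p(3) = (-4)·3^0 + (-2)·3^1 + (-1)·3^2 + (2)·3^3 = 35.
  |p(3)| = 35.
Check: |p(3)| = 35 ≤ 73 = M_tri(3). ✓ Equality does not hold at z = 3 (the coefficients have mixed signs, so the terms do not all align in phase there).

M_tri(3) = 73; |p(3)| = 35; equality at z=3: no.


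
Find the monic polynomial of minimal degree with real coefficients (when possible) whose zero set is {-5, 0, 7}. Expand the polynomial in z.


The polynomial is p(z) = ∏_{α ∈ S} (z − α), where S = {-5, 0, 7}.
Expanding the product yields: p(z) = z^3 -2·z^2 -35·z.
The resulting polynomial has degree 3 and real coefficients as required.

p(z) = z^3 -2·z^2 -35·z.


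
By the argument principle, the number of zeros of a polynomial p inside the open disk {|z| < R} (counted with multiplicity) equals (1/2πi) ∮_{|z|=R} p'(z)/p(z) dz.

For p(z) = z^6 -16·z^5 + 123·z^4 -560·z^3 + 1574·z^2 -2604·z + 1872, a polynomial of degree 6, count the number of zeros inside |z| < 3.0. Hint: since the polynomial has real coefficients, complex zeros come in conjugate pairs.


The zeros of p are: (3 + 3i), (3 - 3i), 2, (2 + 3i), (2 - 3i), 4.
Their magnitudes are: 4.243, 4.243, 2, 3.606, 3.606, 4.
Zeros with |z| < R = 3.0: 2.
Count = 1.
By the argument principle, (1/2πi) ∮_{|z|=R} p'(z)/p(z) dz equals exactly this count.

Number of zeros inside |z| < 3.0: 1.


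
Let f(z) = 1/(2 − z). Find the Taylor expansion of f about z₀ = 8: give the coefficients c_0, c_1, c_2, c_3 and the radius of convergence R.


Let w = z − z₀, so z = z₀ + w.
Then 2 − z = 2 − (z₀ + w) = (2 − z₀) − w = -6 − w.
f(z) = 1/(-6 − w) = (1/(-6)) · 1/(1 − w/(-6)) = Σ_{n≥0} w^n / (-6)^(n+1).
So c_n = 1/(-6)^(n+1):
  c_0 = 1/(-6)^1 = -1/6.
  c_1 = 1/(-6)^2 = 1/36.
  c_2 = 1/(-6)^3 = -1/216.
  c_3 = 1/(-6)^4 = 1/1296.
The series is valid for |w/d| < 1, i.e. |z − z₀| < |d|.
Radius of convergence: R = |2 − z₀| = |-6| = 6 (distance from z₀ to the singularity z = 2).

c_0 = -1/6, c_1 = 1/36, c_2 = -1/216, c_3 = 1/1296; R = 6.


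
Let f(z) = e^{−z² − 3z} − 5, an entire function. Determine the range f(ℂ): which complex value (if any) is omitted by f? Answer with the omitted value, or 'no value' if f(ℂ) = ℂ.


Little Picard bounds the complement of f(ℂ) to at most one point.
The exponent g(z) = −z² − 3z is a nonconstant polynomial, hence surjective onto ℂ. So e^{g(z)} takes every value in {e^w : w ∈ ℂ} = ℂ ∖ {0}. Adding -5 shifts the range to ℂ ∖ {-5}. f omits exactly -5.

Omitted value: -5.


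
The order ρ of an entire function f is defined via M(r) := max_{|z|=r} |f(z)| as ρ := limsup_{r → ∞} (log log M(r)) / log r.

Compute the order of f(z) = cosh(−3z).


cosh(w) is a linear combination of e^{iw} and e^{−iw} (or e^w, e^{−w} in the hyperbolic case), so |cosh(w)| ≤ e^{|w|}. With w = −3z, |w| ≤ 3|z| + 0 = 3r + 0 on |z| = r, giving M(r) ≤ e^{3r + 0}, so ρ ≤ 1. On a suitable ray (z = it for sin/cos; z = t for sinh/cosh, t real → ∞), |cosh(−3z)| grows like e^{3|t|}/2, so ρ ≥ 1. Hence ρ = 1.
Therefore ρ = 1.

Order ρ = 1.


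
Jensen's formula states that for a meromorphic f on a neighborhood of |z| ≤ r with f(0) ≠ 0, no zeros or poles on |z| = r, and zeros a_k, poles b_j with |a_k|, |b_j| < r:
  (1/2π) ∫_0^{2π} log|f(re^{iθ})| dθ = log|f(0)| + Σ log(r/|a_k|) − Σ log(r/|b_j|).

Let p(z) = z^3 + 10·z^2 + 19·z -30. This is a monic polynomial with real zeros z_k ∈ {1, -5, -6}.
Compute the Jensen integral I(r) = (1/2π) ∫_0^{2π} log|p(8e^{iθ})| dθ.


Zeros: -6, -5, 1; r = 8.
Inside |z| < r: -6, -5, 1. Outside (|z| ≥ r): ∅.
p(0) = -30, so log|p(0)| = log(30) = 3.4012.
Apply Jensen: I(r) = log|p(0)| + Σ_k log(r/|z_k|), summed over zeros inside |z| < r.
  log(r/|z_k|) for z_k = 1: log(8/1) = 2.0794
  log(r/|z_k|) for z_k = -5: log(8/5) = 0.4700
  log(r/|z_k|) for z_k = -6: log(8/6) = 0.2877
Sum over inside zeros: 2.8371.
I(r) = log|p(0)| + (inside sum) = 3.4012 + 2.8371 = 6.2383.
Closed form (all zeros inside, monic): I(r) = n·log(r) = 3·log(8) = 6.2383. ✓

I(r) ≈ 6.2383.


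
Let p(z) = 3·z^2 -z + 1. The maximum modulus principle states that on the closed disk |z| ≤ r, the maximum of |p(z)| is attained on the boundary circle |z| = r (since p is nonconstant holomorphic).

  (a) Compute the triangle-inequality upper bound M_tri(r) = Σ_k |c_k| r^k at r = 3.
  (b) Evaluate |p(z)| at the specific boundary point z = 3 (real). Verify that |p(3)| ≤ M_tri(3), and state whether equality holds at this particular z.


Coefficients: c_0 = 1, c_1 = -1, c_2 = 3. Radius r = 3.
Part (a). Triangle bound: M_tri(r) = Σ_k |c_k| r^k
  = |1|·3^0 + |-1|·3^1 + |3|·3^2
  = 1 + 3 + 27 = 31.
This bounds M(r) := max_{|z|=r} |p(z)| from above; equality holds iff all terms c_k z^k can be made to align in phase at a single z on |z|=r.
Part (b). At z = 3 (real, on the circle |z| = r):
  p(3) = (1)·3^0 + (-1)·3^1 + (3)·3^2 = 25.
  |p(3)| = 25.
Check: |p(3)| = 25 ≤ 31 = M_tri(3). ✓ Equality does not hold at z = 3 (the coefficients have mixed signs, so the terms do not all align in phase there).

M_tri(3) = 31; |p(3)| = 25; equality at z=3: no.


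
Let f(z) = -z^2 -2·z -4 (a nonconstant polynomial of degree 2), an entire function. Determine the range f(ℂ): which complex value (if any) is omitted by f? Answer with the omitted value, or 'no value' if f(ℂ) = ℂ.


Little Picard bounds the complement of f(ℂ) to at most one point.
For every w ∈ ℂ, the equation p(z) − w = 0 is a nonconstant polynomial in z and hence has at least one root by the fundamental theorem of algebra. So p is surjective onto ℂ, omitting no value.

Omitted value: no value.


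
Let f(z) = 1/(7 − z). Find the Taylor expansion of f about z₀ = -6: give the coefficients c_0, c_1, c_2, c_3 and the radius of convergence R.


Let w = z − z₀, so z = z₀ + w.
Then 7 − z = 7 − (z₀ + w) = (7 − z₀) − w = 13 − w.
f(z) = 1/(13 − w) = (1/(13)) · 1/(1 − w/(13)) = Σ_{n≥0} w^n / (13)^(n+1).
So c_n = 1/(13)^(n+1):
  c_0 = 1/(13)^1 = 1/13.
  c_1 = 1/(13)^2 = 1/169.
  c_2 = 1/(13)^3 = 1/2197.
  c_3 = 1/(13)^4 = 1/28561.
The series is valid for |w/d| < 1, i.e. |z − z₀| < |d|.
Radius of convergence: R = |7 − z₀| = |13| = 13 (distance from z₀ to the singularity z = 7).

c_0 = 1/13, c_1 = 1/169, c_2 = 1/2197, c_3 = 1/28561; R = 13.


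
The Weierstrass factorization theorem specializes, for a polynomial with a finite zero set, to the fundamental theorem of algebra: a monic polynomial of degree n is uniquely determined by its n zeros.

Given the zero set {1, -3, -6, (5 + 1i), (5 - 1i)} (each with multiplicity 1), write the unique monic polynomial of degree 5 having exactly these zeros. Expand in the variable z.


The polynomial is p(z) = ∏_{α ∈ S} (z − α), where S = {1, -3, -6, (5 + 1i), (5 - 1i)}.
Expanding the product yields: p(z) = z^5 -2·z^4 -45·z^3 + 100·z^2 + 414·z -468.
Note conjugate pairs combine to real quadratics: (z − (5+1i))(z − (5−1i)) = z² − 10z + 26.
The resulting polynomial has degree 5 and real coefficients as required.

p(z) = z^5 -2·z^4 -45·z^3 + 100·z^2 + 414·z -468.


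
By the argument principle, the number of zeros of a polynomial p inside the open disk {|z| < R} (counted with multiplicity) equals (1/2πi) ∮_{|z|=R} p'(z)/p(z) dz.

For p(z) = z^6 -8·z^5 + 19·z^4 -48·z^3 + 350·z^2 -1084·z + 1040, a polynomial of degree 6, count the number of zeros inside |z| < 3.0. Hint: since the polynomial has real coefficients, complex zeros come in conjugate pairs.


The zeros of p are: (3 + 1i), (3 - 1i), (-2 + 3i), (-2 - 3i), 4, 2.
Their magnitudes are: 3.162, 3.162, 3.606, 3.606, 4, 2.
Zeros with |z| < R = 3.0: 2.
Count = 1.
By the argument principle, (1/2πi) ∮_{|z|=R} p'(z)/p(z) dz equals exactly this count.

Number of zeros inside |z| < 3.0: 1.


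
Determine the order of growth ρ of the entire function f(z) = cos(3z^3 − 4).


Write cos(w) = (e^{iw} ± e^{−iw})/(2 or 2i), so |cos(w)| ≤ e^{|w|}. With w = 3z^3 − 4, |w| ≤ 3r^3 + 4 on |z|=r, giving M(r) ≤ e^{3r^3 + 4} and ρ ≤ 3. For the lower bound, choose z on |z|=r with 3z^3 purely imaginary of modulus 3r^3; then |cos(3z^3 − 4)| grows like e^{3r^3}/2, so ρ ≥ 3. Hence ρ = 3.
Therefore ρ = 3.

Order ρ = 3.


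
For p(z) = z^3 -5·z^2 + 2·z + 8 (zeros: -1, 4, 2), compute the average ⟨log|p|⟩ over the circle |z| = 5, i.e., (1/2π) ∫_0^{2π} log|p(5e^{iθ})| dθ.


Zeros: -1, 2, 4; r = 5.
Inside |z| < r: -1, 2, 4. Outside (|z| ≥ r): ∅.
p(0) = 8, so log|p(0)| = log(8) = 2.0794.
Apply Jensen: I(r) = log|p(0)| + Σ_k log(r/|z_k|), summed over zeros inside |z| < r.
  log(r/|z_k|) for z_k = -1: log(5/1) = 1.6094
  log(r/|z_k|) for z_k = 4: log(5/4) = 0.2231
  log(r/|z_k|) for z_k = 2: log(5/2) = 0.9163
Sum over inside zeros: 2.7489.
I(r) = log|p(0)| + (inside sum) = 2.0794 + 2.7489 = 4.8283.
Closed form (all zeros inside, monic): I(r) = n·log(r) = 3·log(5) = 4.8283. ✓

I(r) ≈ 4.8283.


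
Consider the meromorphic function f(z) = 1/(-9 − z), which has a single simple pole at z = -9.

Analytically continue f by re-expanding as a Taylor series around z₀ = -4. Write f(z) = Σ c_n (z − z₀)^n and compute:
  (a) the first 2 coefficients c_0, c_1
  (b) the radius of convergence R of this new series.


Let w = z − z₀, so z = z₀ + w.
Then -9 − z = -9 − (z₀ + w) = (-9 − z₀) − w = -5 − w.
f(z) = 1/(-5 − w) = (1/(-5)) · 1/(1 − w/(-5)) = Σ_{n≥0} w^n / (-5)^(n+1).
So c_n = 1/(-5)^(n+1):
  c_0 = 1/(-5)^1 = -1/5.
  c_1 = 1/(-5)^2 = 1/25.
The series is valid for |w/d| < 1, i.e. |z − z₀| < |d|.
Radius of convergence: R = |-9 − z₀| = |-5| = 5 (distance from z₀ to the singularity z = -9).

c_0 = -1/5, c_1 = 1/25; R = 5.


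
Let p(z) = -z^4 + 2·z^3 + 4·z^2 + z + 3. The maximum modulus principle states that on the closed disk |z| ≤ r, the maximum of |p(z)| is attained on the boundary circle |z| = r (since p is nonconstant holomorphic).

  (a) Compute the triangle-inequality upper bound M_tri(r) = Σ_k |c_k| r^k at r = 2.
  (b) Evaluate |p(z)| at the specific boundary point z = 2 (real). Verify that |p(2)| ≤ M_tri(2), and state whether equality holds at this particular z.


Coefficients: c_0 = 3, c_1 = 1, c_2 = 4, c_3 = 2, c_4 = -1. Radius r = 2.
Part (a). Triangle bound: M_tri(r) = Σ_k |c_k| r^k
  = |3|·2^0 + |1|·2^1 + |4|·2^2 + |2|·2^3 + |-1|·2^4
  = 3 + 2 + 16 + 16 + 16 = 53.
This bounds M(r) := max_{|z|=r} |p(z)| from above; equality holds iff all terms c_k z^k can be made to align in phase at a single z on |z|=r.
Part (b). At z = 2 (real, on the circle |z| = r):
  p(2) = (3)·2^0 + (1)·2^1 + (4)·2^2 + (2)·2^3 + (-1)·2^4 = 21.
  |p(2)| = 21.
Check: |p(2)| = 21 ≤ 53 = M_tri(2). ✓ Equality does not hold at z = 2 (the coefficients have mixed signs, so the terms do not all align in phase there).

M_tri(2) = 53; |p(2)| = 21; equality at z=2: no.


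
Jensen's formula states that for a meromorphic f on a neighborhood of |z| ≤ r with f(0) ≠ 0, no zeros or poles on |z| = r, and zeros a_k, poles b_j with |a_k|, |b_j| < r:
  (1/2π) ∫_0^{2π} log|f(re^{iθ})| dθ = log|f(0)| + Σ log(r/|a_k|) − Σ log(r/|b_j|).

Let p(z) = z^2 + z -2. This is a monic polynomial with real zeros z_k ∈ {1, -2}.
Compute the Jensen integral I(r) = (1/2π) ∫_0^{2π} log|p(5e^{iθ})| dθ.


Zeros: -2, 1; r = 5.
Inside |z| < r: -2, 1. Outside (|z| ≥ r): ∅.
p(0) = -2, so log|p(0)| = log(2) = 0.6931.
Apply Jensen: I(r) = log|p(0)| + Σ_k log(r/|z_k|), summed over zeros inside |z| < r.
  log(r/|z_k|) for z_k = 1: log(5/1) = 1.6094
  log(r/|z_k|) for z_k = -2: log(5/2) = 0.9163
Sum over inside zeros: 2.5257.
I(r) = log|p(0)| + (inside sum) = 0.6931 + 2.5257 = 3.2189.
Closed form (all zeros inside, monic): I(r) = n·log(r) = 2·log(5) = 3.2189. ✓

I(r) ≈ 3.2189.


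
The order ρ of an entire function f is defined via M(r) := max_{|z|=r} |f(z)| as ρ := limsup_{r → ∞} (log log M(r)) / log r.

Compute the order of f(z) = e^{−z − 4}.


|e^{−z − 4}| = e^{Re(-1·z) + -4} ≤ e^{1|z|^1 + -4} = e^{1r^1 + -4} on |z| = r, so ρ ≤ 1. Choosing z on |z|=r so that -1·z is real positive (always possible by picking arg z appropriately) gives |f(z)| = e^{1r^1 + -4}, matching the bound. The additive constant -4 does not affect log log M(r) ~ 1·log r. Hence ρ = 1.
Therefore ρ = 1.

Order ρ = 1.


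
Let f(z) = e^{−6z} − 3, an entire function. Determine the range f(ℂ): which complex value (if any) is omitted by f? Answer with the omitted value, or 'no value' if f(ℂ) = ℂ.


Little Picard bounds the complement of f(ℂ) to at most one point.
e^{−6z} is never zero on ℂ, so 1·e^{−6z} takes every value in ℂ ∖ {0}. Adding -3 shifts the range to ℂ ∖ {-3}. Thus f omits exactly the value -3.

Omitted value: -3.


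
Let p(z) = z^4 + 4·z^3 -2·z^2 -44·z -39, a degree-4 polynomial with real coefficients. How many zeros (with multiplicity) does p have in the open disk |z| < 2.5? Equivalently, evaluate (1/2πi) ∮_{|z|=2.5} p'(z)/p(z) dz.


The zeros of p are: 3, (-3 + 2i), (-3 - 2i), -1.
Their magnitudes are: 3, 3.606, 3.606, 1.
Zeros with |z| < R = 2.5: -1.
Count = 1.
By the argument principle, (1/2πi) ∮_{|z|=R} p'(z)/p(z) dz equals exactly this count.

Number of zeros inside |z| < 2.5: 1.


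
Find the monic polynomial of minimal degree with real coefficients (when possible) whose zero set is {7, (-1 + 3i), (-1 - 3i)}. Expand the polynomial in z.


The polynomial is p(z) = ∏_{α ∈ S} (z − α), where S = {7, (-1 + 3i), (-1 - 3i)}.
Expanding the product yields: p(z) = z^3 -5·z^2 -4·z -70.
Note conjugate pairs combine to real quadratics: (z − (-1+3i))(z − (-1−3i)) = z² + 2z + 10.
The resulting polynomial has degree 3 and real coefficients as required.

p(z) = z^3 -5·z^2 -4·z -70.


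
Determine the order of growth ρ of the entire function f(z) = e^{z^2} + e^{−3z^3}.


Each summand is entire of order 2 and 3 respectively (as in the single-exponential case). The order of a sum is at most the max of the orders, so ρ ≤ 3. For the lower bound: on |z|=r choose arg z so that -3z^3 is real positive; then |e^{-3z^3}| = e^{3r^3} while |e^{1z^2}| ≤ e^{1r^2} = o(e^{3r^3}). So |f| ≥ e^{3r^3}(1 − o(1)) and ρ ≥ 3. Hence ρ = max(2, 3) = 3.
Therefore ρ = 3.

Order ρ = 3.


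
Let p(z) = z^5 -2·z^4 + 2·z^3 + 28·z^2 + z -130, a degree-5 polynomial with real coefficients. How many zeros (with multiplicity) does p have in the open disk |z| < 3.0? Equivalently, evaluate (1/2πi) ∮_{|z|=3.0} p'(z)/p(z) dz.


The zeros of p are: 2, (2 + 3i), (2 - 3i), (-2 + 1i), (-2 - 1i).
Their magnitudes are: 2, 3.606, 3.606, 2.236, 2.236.
Zeros with |z| < R = 3.0: 2, (-2 + 1i), (-2 - 1i).
Count = 3.
By the argument principle, (1/2πi) ∮_{|z|=R} p'(z)/p(z) dz equals exactly this count.

Number of zeros inside |z| < 3.0: 3.


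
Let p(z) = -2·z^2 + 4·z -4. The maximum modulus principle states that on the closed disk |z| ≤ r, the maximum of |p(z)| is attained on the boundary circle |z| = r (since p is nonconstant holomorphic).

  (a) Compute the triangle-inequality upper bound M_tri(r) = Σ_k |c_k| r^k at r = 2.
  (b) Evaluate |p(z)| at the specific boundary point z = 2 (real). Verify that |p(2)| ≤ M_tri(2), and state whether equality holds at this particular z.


Coefficients: c_0 = -4, c_1 = 4, c_2 = -2. Radius r = 2.
Part (a). Triangle bound: M_tri(r) = Σ_k |c_k| r^k
  = |-4|·2^0 + |4|·2^1 + |-2|·2^2
  = 4 + 8 + 8 = 20.
This bounds M(r) := max_{|z|=r} |p(z)| from above; equality holds iff all terms c_k z^k can be made to align in phase at a single z on |z|=r.
Part (b). At z = 2 (real, on the circle |z| = r):
  p(2) = (-4)·2^0 + (4)·2^1 + (-2)·2^2 = -4.
  |p(2)| = 4.
Check: |p(2)| = 4 ≤ 20 = M_tri(2). ✓ Equality does not hold at z = 2 (the coefficients have mixed signs, so the terms do not all align in phase there).

M_tri(2) = 20; |p(2)| = 4; equality at z=2: no.


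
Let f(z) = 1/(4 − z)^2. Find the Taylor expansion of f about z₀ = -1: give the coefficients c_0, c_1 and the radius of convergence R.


Let w = z − z₀, so z = z₀ + w.
Then 4 − z = 4 − (z₀ + w) = (4 − z₀) − w = 5 − w.
f(z) = 1/(5 − w)^2 = (1/(5)^2) · (1 − w/(5))^{−2}.
By the binomial series (1−u)^{−2} = Σ_{n≥0} C(n+1, 1) u^n for |u|<1, with u = w/(5):
  c_n = C(n+1, 1) / (5)^(n+2).
  c_0 = 1/(5)^2 = 1/25.
  c_1 = 2/(5)^3 = 2/125.
The series is valid for |w/d| < 1, i.e. |z − z₀| < |d|.
Radius of convergence: R = |4 − z₀| = |5| = 5 (distance from z₀ to the singularity z = 4).

c_0 = 1/25, c_1 = 2/125; R = 5.


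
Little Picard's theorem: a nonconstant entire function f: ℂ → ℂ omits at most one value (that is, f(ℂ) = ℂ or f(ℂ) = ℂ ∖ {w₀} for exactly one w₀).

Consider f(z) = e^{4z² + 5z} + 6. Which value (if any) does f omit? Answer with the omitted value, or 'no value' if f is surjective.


Little Picard bounds the complement of f(ℂ) to at most one point.
The exponent g(z) = 4z² + 5z is a nonconstant polynomial, hence surjective onto ℂ. So e^{g(z)} takes every value in {e^w : w ∈ ℂ} = ℂ ∖ {0}. Adding 6 shifts the range to ℂ ∖ {6}. f omits exactly 6.

Omitted value: 6.


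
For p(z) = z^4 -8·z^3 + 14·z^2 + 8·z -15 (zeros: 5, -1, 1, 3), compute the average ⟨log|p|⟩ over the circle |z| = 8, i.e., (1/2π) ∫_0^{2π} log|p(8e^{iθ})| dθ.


Zeros: -1, 1, 3, 5; r = 8.
Inside |z| < r: -1, 1, 3, 5. Outside (|z| ≥ r): ∅.
p(0) = -15, so log|p(0)| = log(15) = 2.7081.
Apply Jensen: I(r) = log|p(0)| + Σ_k log(r/|z_k|), summed over zeros inside |z| < r.
  log(r/|z_k|) for z_k = 5: log(8/5) = 0.4700
  log(r/|z_k|) for z_k = -1: log(8/1) = 2.0794
  log(r/|z_k|) for z_k = 1: log(8/1) = 2.0794
  log(r/|z_k|) for z_k = 3: log(8/3) = 0.9808
Sum over inside zeros: 5.6097.
I(r) = log|p(0)| + (inside sum) = 2.7081 + 5.6097 = 8.3178.
Closed form (all zeros inside, monic): I(r) = n·log(r) = 4·log(8) = 8.3178. ✓

I(r) ≈ 8.3178.


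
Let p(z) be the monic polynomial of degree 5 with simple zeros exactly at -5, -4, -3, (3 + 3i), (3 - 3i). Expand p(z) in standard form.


The polynomial is p(z) = ∏_{α ∈ S} (z − α), where S = {-5, -4, -3, (3 + 3i), (3 - 3i)}.
Expanding the product yields: p(z) = z^5 + 6·z^4 -7·z^3 -6·z^2 + 486·z + 1080.
Note conjugate pairs combine to real quadratics: (z − (3+3i))(z − (3−3i)) = z² − 6z + 18.
The resulting polynomial has degree 5 and real coefficients as required.

p(z) = z^5 + 6·z^4 -7·z^3 -6·z^2 + 486·z + 1080.


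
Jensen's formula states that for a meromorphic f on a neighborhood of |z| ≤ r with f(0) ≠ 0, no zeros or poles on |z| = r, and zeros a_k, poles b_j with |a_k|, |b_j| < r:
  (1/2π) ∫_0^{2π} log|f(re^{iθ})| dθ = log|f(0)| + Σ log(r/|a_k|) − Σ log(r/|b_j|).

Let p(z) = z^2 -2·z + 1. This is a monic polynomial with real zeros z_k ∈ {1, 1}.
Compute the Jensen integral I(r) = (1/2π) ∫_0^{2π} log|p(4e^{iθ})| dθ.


Zeros: 1, 1; r = 4.
Inside |z| < r: 1, 1. Outside (|z| ≥ r): ∅.
p(0) = 1, so log|p(0)| = log(1) = 0.0000.
Apply Jensen: I(r) = log|p(0)| + Σ_k log(r/|z_k|), summed over zeros inside |z| < r.
  log(r/|z_k|) for z_k = 1: log(4/1) = 1.3863
  log(r/|z_k|) for z_k = 1: log(4/1) = 1.3863
Sum over inside zeros: 2.7726.
I(r) = log|p(0)| + (inside sum) = 0.0000 + 2.7726 = 2.7726.
Closed form (all zeros inside, monic): I(r) = n·log(r) = 2·log(4) = 2.7726. ✓

I(r) ≈ 2.7726.


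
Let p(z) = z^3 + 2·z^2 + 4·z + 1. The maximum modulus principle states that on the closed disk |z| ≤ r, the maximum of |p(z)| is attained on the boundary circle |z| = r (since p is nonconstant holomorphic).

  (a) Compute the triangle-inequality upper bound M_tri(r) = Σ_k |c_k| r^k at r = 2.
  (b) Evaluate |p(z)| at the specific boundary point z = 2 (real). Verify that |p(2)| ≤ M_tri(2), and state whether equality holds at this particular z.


Coefficients: c_0 = 1, c_1 = 4, c_2 = 2, c_3 = 1. Radius r = 2.
Part (a). Triangle bound: M_tri(r) = Σ_k |c_k| r^k
  = |1|·2^0 + |4|·2^1 + |2|·2^2 + |1|·2^3
  = 1 + 8 + 8 + 8 = 25.
This bounds M(r) := max_{|z|=r} |p(z)| from above; equality holds iff all terms c_k z^k can be made to align in phase at a single z on |z|=r.
Part (b). At z = 2 (real, on the circle |z| = r):
  p(2) = (1)·2^0 + (4)·2^1 + (2)·2^2 + (1)·2^3 = 25.
  |p(2)| = 25.
Since all nonzero coefficients share the same sign, |p(2)| = 25 = M_tri(2); the triangle bound is attained at z = 2, so in fact M(r) = 25.

M_tri(2) = 25; |p(2)| = 25; equality at z=2: yes.


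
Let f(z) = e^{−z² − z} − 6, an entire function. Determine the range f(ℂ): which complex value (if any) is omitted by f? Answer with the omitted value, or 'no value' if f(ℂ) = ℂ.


Little Picard bounds the complement of f(ℂ) to at most one point.
The exponent g(z) = −z² − z is a nonconstant polynomial, hence surjective onto ℂ. So e^{g(z)} takes every value in {e^w : w ∈ ℂ} = ℂ ∖ {0}. Adding -6 shifts the range to ℂ ∖ {-6}. f omits exactly -6.

Omitted value: -6.


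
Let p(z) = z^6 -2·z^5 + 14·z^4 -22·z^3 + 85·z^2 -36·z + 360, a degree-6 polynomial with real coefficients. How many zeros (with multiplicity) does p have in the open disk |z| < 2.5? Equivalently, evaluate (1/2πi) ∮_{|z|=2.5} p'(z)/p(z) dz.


The zeros of p are: (0 + 3i), (0 - 3i), (-1 + 2i), (-1 - 2i), (2 + 2i), (2 - 2i).
Their magnitudes are: 3, 3, 2.236, 2.236, 2.828, 2.828.
Zeros with |z| < R = 2.5: (-1 + 2i), (-1 - 2i).
Count = 2.
By the argument principle, (1/2πi) ∮_{|z|=R} p'(z)/p(z) dz equals exactly this count.

Number of zeros inside |z| < 2.5: 2.


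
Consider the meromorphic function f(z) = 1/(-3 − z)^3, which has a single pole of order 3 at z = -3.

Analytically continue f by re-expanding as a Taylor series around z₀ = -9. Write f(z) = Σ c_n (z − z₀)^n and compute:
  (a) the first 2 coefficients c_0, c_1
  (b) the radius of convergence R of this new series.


Let w = z − z₀, so z = z₀ + w.
Then -3 − z = -3 − (z₀ + w) = (-3 − z₀) − w = 6 − w.
f(z) = 1/(6 − w)^3 = (1/(6)^3) · (1 − w/(6))^{−3}.
By the binomial series (1−u)^{−3} = Σ_{n≥0} C(n+2, 2) u^n for |u|<1, with u = w/(6):
  c_n = C(n+2, 2) / (6)^(n+3).
  c_0 = 1/(6)^3 = 1/216.
  c_1 = 3/(6)^4 = 1/432.
The series is valid for |w/d| < 1, i.e. |z − z₀| < |d|.
Radius of convergence: R = |-3 − z₀| = |6| = 6 (distance from z₀ to the singularity z = -3).

c_0 = 1/216, c_1 = 1/432; R = 6.


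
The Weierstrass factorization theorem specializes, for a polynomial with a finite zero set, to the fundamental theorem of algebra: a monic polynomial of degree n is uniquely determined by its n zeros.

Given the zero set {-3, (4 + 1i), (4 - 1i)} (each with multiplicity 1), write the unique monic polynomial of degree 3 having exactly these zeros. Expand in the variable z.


The polynomial is p(z) = ∏_{α ∈ S} (z − α), where S = {-3, (4 + 1i), (4 - 1i)}.
Expanding the product yields: p(z) = z^3 -5·z^2 -7·z + 51.
Note conjugate pairs combine to real quadratics: (z − (4+1i))(z − (4−1i)) = z² − 8z + 17.
The resulting polynomial has degree 3 and real coefficients as required.

p(z) = z^3 -5·z^2 -7·z + 51.


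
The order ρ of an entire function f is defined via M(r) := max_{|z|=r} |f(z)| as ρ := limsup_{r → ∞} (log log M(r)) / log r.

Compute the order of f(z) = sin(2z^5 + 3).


Write sin(w) = (e^{iw} ± e^{−iw})/(2 or 2i), so |sin(w)| ≤ e^{|w|}. With w = 2z^5 + 3, |w| ≤ 2r^5 + 3 on |z|=r, giving M(r) ≤ e^{2r^5 + 3} and ρ ≤ 5. For the lower bound, choose z on |z|=r with 2z^5 purely imaginary of modulus 2r^5; then |sin(2z^5 + 3)| grows like e^{2r^5}/2, so ρ ≥ 5. Hence ρ = 5.
Therefore ρ = 5.

Order ρ = 5.


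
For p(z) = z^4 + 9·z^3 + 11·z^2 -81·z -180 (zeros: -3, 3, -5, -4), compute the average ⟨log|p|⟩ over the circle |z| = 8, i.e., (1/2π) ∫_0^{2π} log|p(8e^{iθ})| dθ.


Zeros: -5, -4, -3, 3; r = 8.
Inside |z| < r: -5, -4, -3, 3. Outside (|z| ≥ r): ∅.
p(0) = -180, so log|p(0)| = log(180) = 5.1930.
Apply Jensen: I(r) = log|p(0)| + Σ_k log(r/|z_k|), summed over zeros inside |z| < r.
  log(r/|z_k|) for z_k = -3: log(8/3) = 0.9808
  log(r/|z_k|) for z_k = 3: log(8/3) = 0.9808
  log(r/|z_k|) for z_k = -5: log(8/5) = 0.4700
  log(r/|z_k|) for z_k = -4: log(8/4) = 0.6931
Sum over inside zeros: 3.1248.
I(r) = log|p(0)| + (inside sum) = 5.1930 + 3.1248 = 8.3178.
Closed form (all zeros inside, monic): I(r) = n·log(r) = 4·log(8) = 8.3178. ✓

I(r) ≈ 8.3178.


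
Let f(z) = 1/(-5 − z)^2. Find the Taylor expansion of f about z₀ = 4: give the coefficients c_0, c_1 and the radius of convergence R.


Let w = z − z₀, so z = z₀ + w.
Then -5 − z = -5 − (z₀ + w) = (-5 − z₀) − w = -9 − w.
f(z) = 1/(-9 − w)^2 = (1/(-9)^2) · (1 − w/(-9))^{−2}.
By the binomial series (1−u)^{−2} = Σ_{n≥0} C(n+1, 1) u^n for |u|<1, with u = w/(-9):
  c_n = C(n+1, 1) / (-9)^(n+2).
  c_0 = 1/(-9)^2 = 1/81.
  c_1 = 2/(-9)^3 = -2/729.
The series is valid for |w/d| < 1, i.e. |z − z₀| < |d|.
Radius of convergence: R = |-5 − z₀| = |-9| = 9 (distance from z₀ to the singularity z = -5).

c_0 = 1/81, c_1 = -2/729; R = 9.


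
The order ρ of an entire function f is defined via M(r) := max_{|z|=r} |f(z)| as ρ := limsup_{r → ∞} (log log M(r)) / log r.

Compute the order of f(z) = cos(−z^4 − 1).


Write cos(w) = (e^{iw} ± e^{−iw})/(2 or 2i), so |cos(w)| ≤ e^{|w|}. With w = −z^4 − 1, |w| ≤ 1r^4 + 1 on |z|=r, giving M(r) ≤ e^{1r^4 + 1} and ρ ≤ 4. For the lower bound, choose z on |z|=r with -1z^4 purely imaginary of modulus 1r^4; then |cos(−z^4 − 1)| grows like e^{1r^4}/2, so ρ ≥ 4. Hence ρ = 4.
Therefore ρ = 4.

Order ρ = 4.


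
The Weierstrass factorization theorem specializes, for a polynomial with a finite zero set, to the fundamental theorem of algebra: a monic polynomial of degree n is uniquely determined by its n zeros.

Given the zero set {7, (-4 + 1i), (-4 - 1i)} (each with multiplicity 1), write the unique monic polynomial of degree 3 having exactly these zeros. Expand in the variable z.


The polynomial is p(z) = ∏_{α ∈ S} (z − α), where S = {7, (-4 + 1i), (-4 - 1i)}.
Expanding the product yields: p(z) = z^3 + z^2 -39·z -119.
Note conjugate pairs combine to real quadratics: (z − (-4+1i))(z − (-4−1i)) = z² + 8z + 17.
The resulting polynomial has degree 3 and real coefficients as required.

p(z) = z^3 + z^2 -39·z -119.


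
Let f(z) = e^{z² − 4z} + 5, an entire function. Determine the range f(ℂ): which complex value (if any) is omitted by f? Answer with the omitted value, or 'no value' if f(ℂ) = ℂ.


Little Picard bounds the complement of f(ℂ) to at most one point.
The exponent g(z) = z² − 4z is a nonconstant polynomial, hence surjective onto ℂ. So e^{g(z)} takes every value in {e^w : w ∈ ℂ} = ℂ ∖ {0}. Adding 5 shifts the range to ℂ ∖ {5}. f omits exactly 5.

Omitted value: 5.
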